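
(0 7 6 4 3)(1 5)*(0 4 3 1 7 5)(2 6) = (0 5 7 2 6 3 4 1)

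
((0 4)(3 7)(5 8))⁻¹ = (0 4)(3 7)(5 8)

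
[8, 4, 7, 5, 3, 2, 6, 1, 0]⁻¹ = [8, 7, 5, 4, 1, 3, 6, 2, 0]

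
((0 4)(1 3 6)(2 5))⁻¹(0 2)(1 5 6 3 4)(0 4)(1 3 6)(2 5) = (0 3 2 1 6)(4 5)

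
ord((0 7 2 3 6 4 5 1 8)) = 9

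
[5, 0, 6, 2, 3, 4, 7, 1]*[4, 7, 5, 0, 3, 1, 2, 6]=[1, 4, 2, 5, 0, 3, 6, 7]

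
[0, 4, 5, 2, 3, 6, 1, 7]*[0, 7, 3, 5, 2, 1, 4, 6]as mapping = [0→0, 1→2, 2→1, 3→3, 4→5, 5→4, 6→7, 7→6]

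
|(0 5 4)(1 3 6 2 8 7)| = 6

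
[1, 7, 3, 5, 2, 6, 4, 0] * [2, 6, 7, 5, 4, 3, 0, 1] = [6, 1, 5, 3, 7, 0, 4, 2]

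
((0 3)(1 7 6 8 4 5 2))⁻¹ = (0 3)(1 2 5 4 8 6 7)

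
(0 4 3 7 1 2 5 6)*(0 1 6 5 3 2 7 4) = (1 7 6)(2 3 4)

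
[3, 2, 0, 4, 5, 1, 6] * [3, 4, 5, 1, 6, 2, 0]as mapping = [0→1, 1→5, 2→3, 3→6, 4→2, 5→4, 6→0]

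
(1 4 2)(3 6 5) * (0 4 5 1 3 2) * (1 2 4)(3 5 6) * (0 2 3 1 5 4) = (0 5)(1 6 3)(2 4)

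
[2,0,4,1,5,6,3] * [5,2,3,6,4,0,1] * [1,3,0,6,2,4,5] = [6,4,2,0,1,3,5]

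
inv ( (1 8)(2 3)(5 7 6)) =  (1 8)(2 3)(5 6 7)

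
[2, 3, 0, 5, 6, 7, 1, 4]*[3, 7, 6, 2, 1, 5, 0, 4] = [6, 2, 3, 5, 0, 4, 7, 1]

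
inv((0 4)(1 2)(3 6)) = (0 4)(1 2)(3 6)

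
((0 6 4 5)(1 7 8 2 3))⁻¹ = (0 5 4 6)(1 3 2 8 7)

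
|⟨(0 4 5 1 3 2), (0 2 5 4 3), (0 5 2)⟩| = 720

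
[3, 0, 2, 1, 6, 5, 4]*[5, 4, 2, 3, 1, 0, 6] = [3, 5, 2, 4, 6, 0, 1]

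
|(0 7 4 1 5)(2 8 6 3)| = 20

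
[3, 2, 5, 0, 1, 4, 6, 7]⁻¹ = [3, 4, 1, 0, 5, 2, 6, 7]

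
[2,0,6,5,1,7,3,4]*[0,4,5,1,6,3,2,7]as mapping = [0→5,1→0,2→2,3→3,4→4,5→7,6→1,7→6]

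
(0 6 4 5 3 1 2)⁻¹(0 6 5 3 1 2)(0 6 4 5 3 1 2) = (0 6 4 3 1 2)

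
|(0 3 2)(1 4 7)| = 3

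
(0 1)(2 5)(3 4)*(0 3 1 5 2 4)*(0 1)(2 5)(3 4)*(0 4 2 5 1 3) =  (0 5)(1 2)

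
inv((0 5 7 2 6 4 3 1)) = (0 1 3 4 6 2 7 5)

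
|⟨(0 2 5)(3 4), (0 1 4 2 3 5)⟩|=720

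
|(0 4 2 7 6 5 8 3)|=8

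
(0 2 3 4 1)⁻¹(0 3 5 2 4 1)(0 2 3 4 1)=(0 2 4 5 3 1)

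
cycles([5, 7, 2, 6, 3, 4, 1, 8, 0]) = (0 5 4 3 6 1 7 8)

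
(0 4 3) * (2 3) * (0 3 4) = (2 4)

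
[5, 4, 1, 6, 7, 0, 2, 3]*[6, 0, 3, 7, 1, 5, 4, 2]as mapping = [0→5, 1→1, 2→0, 3→4, 4→2, 5→6, 6→3, 7→7]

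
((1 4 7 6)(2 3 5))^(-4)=(2 5 3)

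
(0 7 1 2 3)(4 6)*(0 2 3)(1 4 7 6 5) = (0 6 7 4 5 1 3 2)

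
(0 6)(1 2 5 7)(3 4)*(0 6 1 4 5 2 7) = (0 1 7 4 3 5)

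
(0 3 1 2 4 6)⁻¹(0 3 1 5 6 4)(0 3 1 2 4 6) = (0 6 3 1 2 5)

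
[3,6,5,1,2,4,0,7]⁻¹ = [6,3,4,0,5,2,1,7]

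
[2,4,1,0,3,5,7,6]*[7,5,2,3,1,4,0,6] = [2,1,5,7,3,4,6,0]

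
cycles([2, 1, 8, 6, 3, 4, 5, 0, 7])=(0 2 8 7)(3 6 5 4)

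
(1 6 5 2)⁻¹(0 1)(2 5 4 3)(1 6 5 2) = (0 6)(1 2 4 3)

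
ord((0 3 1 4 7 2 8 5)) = 8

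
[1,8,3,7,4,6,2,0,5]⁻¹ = [7,0,6,2,4,8,5,3,1]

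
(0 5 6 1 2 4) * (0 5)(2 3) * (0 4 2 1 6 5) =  (0 4)(1 3)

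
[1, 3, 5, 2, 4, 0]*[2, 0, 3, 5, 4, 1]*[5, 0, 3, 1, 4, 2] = [5, 2, 0, 1, 4, 3]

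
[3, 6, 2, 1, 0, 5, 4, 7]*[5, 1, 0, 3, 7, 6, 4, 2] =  [3, 4, 0, 1, 5, 6, 7, 2]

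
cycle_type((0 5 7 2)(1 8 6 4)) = 4^2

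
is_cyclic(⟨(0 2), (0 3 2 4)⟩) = no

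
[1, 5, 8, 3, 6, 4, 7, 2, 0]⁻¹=[8, 0, 7, 3, 5, 1, 4, 6, 2]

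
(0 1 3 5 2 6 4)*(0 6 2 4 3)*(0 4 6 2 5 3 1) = (1 4 2 5 6)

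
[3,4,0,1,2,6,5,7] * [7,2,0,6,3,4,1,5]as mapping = [0→6,1→3,2→7,3→2,4→0,5→1,6→4,7→5]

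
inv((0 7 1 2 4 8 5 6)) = (0 6 5 8 4 2 1 7)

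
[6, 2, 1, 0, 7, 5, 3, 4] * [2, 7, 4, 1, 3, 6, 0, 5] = [0, 4, 7, 2, 5, 6, 1, 3]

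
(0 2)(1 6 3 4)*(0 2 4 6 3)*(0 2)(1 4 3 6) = (0 3 1 6 2)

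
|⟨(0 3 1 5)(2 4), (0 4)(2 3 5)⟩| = 72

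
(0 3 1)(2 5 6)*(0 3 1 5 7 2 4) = (0 1 3 5 6 4)(2 7)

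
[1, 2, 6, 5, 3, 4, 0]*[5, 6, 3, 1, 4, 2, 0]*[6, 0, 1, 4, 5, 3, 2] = [2, 4, 6, 1, 0, 5, 3]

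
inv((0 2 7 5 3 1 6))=(0 6 1 3 5 7 2)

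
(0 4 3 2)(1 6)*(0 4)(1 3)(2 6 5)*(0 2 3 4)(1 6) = (0 2)(1 5 3)(4 6)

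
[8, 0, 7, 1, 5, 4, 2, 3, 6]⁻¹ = [1, 3, 6, 7, 5, 4, 8, 2, 0]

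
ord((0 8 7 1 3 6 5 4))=8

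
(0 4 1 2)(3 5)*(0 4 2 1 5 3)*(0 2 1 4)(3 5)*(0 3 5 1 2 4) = (0 2 3 1)(4 5)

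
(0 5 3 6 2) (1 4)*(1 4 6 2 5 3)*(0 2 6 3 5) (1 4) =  (0 5 4 1 3 6) 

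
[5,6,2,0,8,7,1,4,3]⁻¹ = [3,6,2,8,7,0,1,5,4]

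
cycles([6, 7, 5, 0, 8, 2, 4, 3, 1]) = (0 6 4 8 1 7 3)(2 5)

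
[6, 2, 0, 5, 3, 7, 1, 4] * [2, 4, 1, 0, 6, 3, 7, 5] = [7, 1, 2, 3, 0, 5, 4, 6]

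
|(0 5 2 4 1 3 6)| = 7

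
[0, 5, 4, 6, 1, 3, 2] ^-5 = [0, 5, 4, 6, 1, 3, 2] 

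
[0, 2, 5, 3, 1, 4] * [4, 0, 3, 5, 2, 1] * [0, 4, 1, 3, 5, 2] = [5, 3, 4, 2, 0, 1]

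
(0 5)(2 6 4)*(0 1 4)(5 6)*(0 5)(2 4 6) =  (0 2)(1 6 5)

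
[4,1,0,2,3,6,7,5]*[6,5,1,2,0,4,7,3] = [0,5,6,1,2,7,3,4]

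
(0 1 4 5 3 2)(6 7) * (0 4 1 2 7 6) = (0 2 4 5 3 7)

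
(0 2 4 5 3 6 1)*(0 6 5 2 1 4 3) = (0 1 6 4 2 3 5)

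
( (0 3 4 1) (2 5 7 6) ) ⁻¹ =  (0 1 4 3) (2 6 7 5) 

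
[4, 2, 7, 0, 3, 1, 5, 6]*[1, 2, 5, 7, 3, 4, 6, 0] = [3, 5, 0, 1, 7, 2, 4, 6]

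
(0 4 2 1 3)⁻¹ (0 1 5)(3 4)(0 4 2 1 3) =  (0 2)(3 5 4)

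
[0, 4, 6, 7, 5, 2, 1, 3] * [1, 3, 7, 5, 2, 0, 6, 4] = [1, 2, 6, 4, 0, 7, 3, 5] 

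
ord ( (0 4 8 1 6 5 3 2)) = 8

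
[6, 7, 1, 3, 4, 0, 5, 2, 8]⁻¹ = [5, 2, 7, 3, 4, 6, 0, 1, 8]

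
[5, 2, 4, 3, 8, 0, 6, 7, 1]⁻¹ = [5, 8, 1, 3, 2, 0, 6, 7, 4]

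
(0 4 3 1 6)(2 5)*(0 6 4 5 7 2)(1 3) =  (0 5)(1 4)(2 7)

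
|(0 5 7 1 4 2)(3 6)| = 6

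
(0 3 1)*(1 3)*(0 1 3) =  (0 3)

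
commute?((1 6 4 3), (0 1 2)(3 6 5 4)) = no:(1 6 4 3) * (0 1 2)(3 6 5 4) = (0 1 5 4 6 3 2), (0 1 2)(3 6 5 4) * (1 6 4 3) = (0 6 5 3 4 1 2)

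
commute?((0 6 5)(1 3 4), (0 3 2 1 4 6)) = no:(0 6 5)(1 3 4)*(0 3 2 1 4 6) = (1 2)(3 6 5), (0 3 2 1 4 6)*(0 6 5)(1 3 4) = (0 4 5)(2 3)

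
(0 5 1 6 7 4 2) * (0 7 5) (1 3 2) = (1 6 5 3 2 7 4) 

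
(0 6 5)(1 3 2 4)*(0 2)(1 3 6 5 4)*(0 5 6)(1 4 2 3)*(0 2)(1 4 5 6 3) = (0 3 6)(1 2 5)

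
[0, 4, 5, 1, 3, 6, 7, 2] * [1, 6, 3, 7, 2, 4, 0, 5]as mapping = [0→1, 1→2, 2→4, 3→6, 4→7, 5→0, 6→5, 7→3]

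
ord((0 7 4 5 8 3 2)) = 7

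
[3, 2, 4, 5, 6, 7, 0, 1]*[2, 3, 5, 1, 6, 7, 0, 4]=[1, 5, 6, 7, 0, 4, 2, 3]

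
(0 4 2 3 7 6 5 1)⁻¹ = (0 1 5 6 7 3 2 4)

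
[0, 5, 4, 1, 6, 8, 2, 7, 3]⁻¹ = [0, 3, 6, 8, 2, 1, 4, 7, 5]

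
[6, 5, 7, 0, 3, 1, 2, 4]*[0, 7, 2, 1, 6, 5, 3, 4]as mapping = [0→3, 1→5, 2→4, 3→0, 4→1, 5→7, 6→2, 7→6]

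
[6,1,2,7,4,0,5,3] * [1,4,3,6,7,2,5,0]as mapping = [0→5,1→4,2→3,3→0,4→7,5→1,6→2,7→6]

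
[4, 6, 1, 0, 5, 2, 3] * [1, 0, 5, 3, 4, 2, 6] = [4, 6, 0, 1, 2, 5, 3]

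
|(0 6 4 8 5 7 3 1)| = 8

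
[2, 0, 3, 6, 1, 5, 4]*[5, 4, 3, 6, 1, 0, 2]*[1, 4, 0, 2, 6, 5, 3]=[2, 5, 3, 0, 6, 1, 4]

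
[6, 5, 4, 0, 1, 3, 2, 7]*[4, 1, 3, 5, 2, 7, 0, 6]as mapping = [0→0, 1→7, 2→2, 3→4, 4→1, 5→5, 6→3, 7→6]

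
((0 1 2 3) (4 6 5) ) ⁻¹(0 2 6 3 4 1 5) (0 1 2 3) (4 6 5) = (0 6 2 4 1 3 5) 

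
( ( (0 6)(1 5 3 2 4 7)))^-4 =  (1 3 4)(2 7 5)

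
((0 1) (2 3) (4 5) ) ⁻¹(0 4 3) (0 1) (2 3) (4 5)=(1 5 2) 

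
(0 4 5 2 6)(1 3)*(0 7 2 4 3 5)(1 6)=(0 3 6 7 2 1 5 4)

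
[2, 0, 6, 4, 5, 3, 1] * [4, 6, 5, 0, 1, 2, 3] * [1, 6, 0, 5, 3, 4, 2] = [4, 3, 5, 6, 0, 1, 2]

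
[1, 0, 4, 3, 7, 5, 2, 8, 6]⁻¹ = [1, 0, 6, 3, 2, 5, 8, 4, 7]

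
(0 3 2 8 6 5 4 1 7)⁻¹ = (0 7 1 4 5 6 8 2 3)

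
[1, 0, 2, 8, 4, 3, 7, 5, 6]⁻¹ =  [1, 0, 2, 5, 4, 7, 8, 6, 3]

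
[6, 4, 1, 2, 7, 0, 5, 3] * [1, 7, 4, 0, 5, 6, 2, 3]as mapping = [0→2, 1→5, 2→7, 3→4, 4→3, 5→1, 6→6, 7→0]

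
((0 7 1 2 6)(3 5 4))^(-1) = (0 6 2 1 7)(3 4 5)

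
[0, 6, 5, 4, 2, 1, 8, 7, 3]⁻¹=[0, 5, 4, 8, 3, 2, 1, 7, 6]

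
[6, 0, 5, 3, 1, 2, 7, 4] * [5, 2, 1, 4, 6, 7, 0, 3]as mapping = [0→0, 1→5, 2→7, 3→4, 4→2, 5→1, 6→3, 7→6]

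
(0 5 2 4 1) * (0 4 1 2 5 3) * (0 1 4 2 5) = (0 3 1 2 4 5)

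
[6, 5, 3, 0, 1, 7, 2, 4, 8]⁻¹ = [3, 4, 6, 2, 7, 1, 0, 5, 8]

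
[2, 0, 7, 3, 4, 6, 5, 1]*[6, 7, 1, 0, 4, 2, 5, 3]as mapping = [0→1, 1→6, 2→3, 3→0, 4→4, 5→5, 6→2, 7→7]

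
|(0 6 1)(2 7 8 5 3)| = 15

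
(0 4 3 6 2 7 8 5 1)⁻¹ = (0 1 5 8 7 2 6 3 4)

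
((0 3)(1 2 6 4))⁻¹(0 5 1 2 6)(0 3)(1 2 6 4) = (2 6 4 3 5)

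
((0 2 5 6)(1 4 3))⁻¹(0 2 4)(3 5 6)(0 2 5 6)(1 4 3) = (0 1 6)(2 5 3)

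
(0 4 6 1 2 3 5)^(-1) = (0 5 3 2 1 6 4)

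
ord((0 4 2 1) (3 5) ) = 4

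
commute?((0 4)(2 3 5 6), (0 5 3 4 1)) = no:(0 4)(2 3 5 6) * (0 5 3 4 1) = (0 1)(2 4 5 6), (0 5 3 4 1) * (0 4)(2 3 5 6) = (0 6 2 3)(1 4)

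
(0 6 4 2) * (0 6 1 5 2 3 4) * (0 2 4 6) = (0 1 5 4 3 6 2)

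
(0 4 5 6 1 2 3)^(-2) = (0 2 6 4 3 1 5)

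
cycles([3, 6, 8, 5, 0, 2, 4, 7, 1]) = (0 3 5 2 8 1 6 4)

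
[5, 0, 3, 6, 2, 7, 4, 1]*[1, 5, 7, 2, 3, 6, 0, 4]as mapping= [0→6, 1→1, 2→2, 3→0, 4→7, 5→4, 6→3, 7→5]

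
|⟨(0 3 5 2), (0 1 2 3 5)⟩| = 120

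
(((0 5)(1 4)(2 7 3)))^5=(0 5)(1 4)(2 3 7)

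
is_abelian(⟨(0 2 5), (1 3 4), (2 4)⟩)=no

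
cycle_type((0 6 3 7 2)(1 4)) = 2.5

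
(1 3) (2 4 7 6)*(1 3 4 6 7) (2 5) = (1 4) (2 6 5) 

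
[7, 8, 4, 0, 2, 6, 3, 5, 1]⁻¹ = [3, 8, 4, 6, 2, 7, 5, 0, 1]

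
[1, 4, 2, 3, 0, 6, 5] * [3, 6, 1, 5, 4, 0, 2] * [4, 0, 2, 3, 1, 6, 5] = [5, 1, 0, 6, 3, 2, 4]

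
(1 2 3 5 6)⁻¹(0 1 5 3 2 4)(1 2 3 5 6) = (0 2 6 5 3 4)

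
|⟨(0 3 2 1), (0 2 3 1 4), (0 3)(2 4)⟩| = 120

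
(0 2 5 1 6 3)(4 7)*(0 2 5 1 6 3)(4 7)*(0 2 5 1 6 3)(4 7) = (0 1)(2 6)(3 5)(4 7)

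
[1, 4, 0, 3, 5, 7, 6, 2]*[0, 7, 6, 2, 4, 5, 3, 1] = [7, 4, 0, 2, 5, 1, 3, 6]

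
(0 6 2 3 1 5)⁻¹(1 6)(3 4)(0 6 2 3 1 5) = (1 4)(2 5)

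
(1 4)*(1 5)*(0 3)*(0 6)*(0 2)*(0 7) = (0 3 6 2 7)(1 4 5)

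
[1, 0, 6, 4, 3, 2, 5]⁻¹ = [1, 0, 5, 4, 3, 6, 2]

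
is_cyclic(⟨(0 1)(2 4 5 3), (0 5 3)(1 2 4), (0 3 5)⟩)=no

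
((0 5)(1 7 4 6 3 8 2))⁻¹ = (0 5)(1 2 8 3 6 4 7)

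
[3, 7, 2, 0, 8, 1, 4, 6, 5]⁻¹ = [3, 5, 2, 0, 6, 8, 7, 1, 4]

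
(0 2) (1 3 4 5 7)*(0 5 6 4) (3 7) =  (0 2 5 3) (1 7) (4 6) 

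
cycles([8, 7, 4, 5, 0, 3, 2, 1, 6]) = (0 8 6 2 4) (1 7) (3 5) 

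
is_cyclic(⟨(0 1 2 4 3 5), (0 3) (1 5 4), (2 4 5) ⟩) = no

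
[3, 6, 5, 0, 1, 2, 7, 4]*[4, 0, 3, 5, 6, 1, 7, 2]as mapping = [0→5, 1→7, 2→1, 3→4, 4→0, 5→3, 6→2, 7→6]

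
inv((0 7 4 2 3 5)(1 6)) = (0 5 3 2 4 7)(1 6)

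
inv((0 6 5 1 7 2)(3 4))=(0 2 7 1 5 6)(3 4)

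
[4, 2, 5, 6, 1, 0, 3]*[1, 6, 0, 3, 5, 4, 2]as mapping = [0→5, 1→0, 2→4, 3→2, 4→6, 5→1, 6→3]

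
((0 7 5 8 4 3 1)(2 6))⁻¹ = (0 1 3 4 8 5 7)(2 6)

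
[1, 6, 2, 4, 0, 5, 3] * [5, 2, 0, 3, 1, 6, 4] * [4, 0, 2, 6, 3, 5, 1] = [2, 3, 4, 0, 5, 1, 6]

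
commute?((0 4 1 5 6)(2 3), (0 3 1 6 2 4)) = no:(0 4 1 5 6)(2 3)*(0 3 1 6 2 4) = (1 5 2)(3 4 6), (0 3 1 6 2 4)*(0 4 1 5 6)(2 3) = (0 2 1)(3 5 6)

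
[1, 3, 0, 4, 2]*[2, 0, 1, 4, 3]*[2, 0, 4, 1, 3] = [2, 3, 4, 1, 0]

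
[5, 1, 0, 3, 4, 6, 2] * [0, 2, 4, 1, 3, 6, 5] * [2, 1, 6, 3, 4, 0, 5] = [5, 6, 2, 1, 3, 0, 4]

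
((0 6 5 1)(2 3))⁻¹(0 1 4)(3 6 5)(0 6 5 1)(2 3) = (0 4 6)(1 2 5)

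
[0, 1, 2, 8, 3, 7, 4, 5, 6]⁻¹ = [0, 1, 2, 4, 6, 7, 8, 5, 3]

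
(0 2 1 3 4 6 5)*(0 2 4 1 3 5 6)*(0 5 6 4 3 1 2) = (0 3 2 1 6 4 5)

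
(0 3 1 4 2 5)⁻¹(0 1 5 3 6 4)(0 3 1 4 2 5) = (0 1 6 2 3 4)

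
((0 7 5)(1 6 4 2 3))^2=(0 5 7)(1 4 3 6 2)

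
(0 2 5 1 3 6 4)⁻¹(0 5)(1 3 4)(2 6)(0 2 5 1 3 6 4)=(0 3 6)(1 2)(4 5)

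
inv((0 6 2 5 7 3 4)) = (0 4 3 7 5 2 6)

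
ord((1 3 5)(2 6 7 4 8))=15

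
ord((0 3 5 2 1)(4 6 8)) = 15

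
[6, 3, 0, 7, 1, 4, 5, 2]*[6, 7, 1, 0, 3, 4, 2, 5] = [2, 0, 6, 5, 7, 3, 4, 1]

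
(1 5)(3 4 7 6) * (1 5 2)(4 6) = (1 2)(3 6)(4 7)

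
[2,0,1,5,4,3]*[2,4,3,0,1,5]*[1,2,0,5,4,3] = [5,0,4,3,2,1]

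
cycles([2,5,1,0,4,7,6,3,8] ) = (0 2 1 5 7 3)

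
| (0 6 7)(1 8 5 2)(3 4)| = 12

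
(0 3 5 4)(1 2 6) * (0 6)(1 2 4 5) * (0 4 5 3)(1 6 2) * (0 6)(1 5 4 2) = (0 6 5 3)(1 4)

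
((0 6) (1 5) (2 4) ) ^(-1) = (0 6) (1 5) (2 4) 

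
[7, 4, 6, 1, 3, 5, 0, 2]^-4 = [0, 3, 2, 4, 1, 5, 6, 7]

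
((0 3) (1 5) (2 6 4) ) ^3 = (0 3) (1 5) 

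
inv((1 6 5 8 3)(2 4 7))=(1 3 8 5 6)(2 7 4)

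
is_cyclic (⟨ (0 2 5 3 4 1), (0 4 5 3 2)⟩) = no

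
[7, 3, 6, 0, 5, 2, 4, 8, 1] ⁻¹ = [3, 8, 5, 1, 6, 4, 2, 0, 7] 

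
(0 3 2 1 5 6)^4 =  (0 5 2)(1 3 6)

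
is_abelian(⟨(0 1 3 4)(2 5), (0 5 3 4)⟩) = no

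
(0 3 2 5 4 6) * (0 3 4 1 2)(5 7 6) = (0 4 5 1 2 7 6 3)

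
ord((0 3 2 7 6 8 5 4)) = 8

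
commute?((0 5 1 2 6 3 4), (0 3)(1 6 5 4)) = no:(0 5 1 2 6 3 4) * (0 3)(1 6 5 4) = (0 4 3 1 2 5 6), (0 3)(1 6 5 4) * (0 5 1 2 6 3 4) = (0 4 2 6 1 3 5)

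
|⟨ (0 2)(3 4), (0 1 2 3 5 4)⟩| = 12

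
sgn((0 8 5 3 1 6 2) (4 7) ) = -1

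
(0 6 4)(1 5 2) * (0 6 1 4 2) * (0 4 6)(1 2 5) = (0 2 6 5 4)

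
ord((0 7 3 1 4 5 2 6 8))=9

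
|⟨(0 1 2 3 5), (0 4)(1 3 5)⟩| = 720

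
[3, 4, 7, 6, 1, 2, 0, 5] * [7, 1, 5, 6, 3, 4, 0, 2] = [6, 3, 2, 0, 1, 5, 7, 4]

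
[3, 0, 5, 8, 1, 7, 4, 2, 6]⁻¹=[1, 4, 7, 0, 6, 2, 8, 5, 3]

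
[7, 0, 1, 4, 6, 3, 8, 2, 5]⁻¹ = [1, 2, 7, 5, 3, 8, 4, 0, 6]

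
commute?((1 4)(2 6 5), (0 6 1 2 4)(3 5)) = no:(1 4)(2 6 5)*(0 6 1 2 4)(3 5) = (0 6 3 5 4 2 1), (0 6 1 2 4)(3 5)*(1 4)(2 6 5) = (0 5 3 2 1 6 4)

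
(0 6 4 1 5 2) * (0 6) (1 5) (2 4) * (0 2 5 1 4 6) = (0 2) (1 4) (5 6) 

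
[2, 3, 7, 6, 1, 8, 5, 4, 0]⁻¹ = [8, 4, 0, 1, 7, 6, 3, 2, 5]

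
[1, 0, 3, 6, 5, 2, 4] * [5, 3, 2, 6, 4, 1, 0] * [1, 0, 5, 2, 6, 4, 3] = [2, 4, 3, 1, 0, 5, 6]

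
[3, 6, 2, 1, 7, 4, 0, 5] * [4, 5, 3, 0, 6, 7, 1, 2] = [0, 1, 3, 5, 2, 6, 4, 7]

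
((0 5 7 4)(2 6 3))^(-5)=(0 4 7 5)(2 6 3)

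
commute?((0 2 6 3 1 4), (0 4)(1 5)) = no:(0 2 6 3 1 4)*(0 4)(1 5) = (0 2 6 3 5 1), (0 4)(1 5)*(0 2 6 3 1 4) = (1 5 4 2 6 3)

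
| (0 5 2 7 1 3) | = 6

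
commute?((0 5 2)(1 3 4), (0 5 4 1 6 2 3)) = no:(0 5 2)(1 3 4)*(0 5 4 1 6 2 3) = (0 4 6 2 5 3 1), (0 5 4 1 6 2 3)*(0 5 2)(1 3 4) = (0 2 4 3 5 1 6)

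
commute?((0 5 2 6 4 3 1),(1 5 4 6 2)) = no:(0 5 2 6 4 3 1)*(1 5 4 6 2) = (0 4 3 5 1),(1 5 4 6 2)*(0 5 2 6 4 3 1) = (0 5 3 1 2)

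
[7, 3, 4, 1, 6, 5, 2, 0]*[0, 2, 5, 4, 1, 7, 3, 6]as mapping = [0→6, 1→4, 2→1, 3→2, 4→3, 5→7, 6→5, 7→0]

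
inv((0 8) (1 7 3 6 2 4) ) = (0 8) (1 4 2 6 3 7) 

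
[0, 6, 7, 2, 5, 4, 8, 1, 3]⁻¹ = [0, 7, 3, 8, 5, 4, 1, 2, 6]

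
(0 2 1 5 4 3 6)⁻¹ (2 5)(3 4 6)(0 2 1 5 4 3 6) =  (0 6 3)(1 4)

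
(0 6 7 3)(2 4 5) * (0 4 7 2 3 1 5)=(0 6 2 7 1 5 3 4)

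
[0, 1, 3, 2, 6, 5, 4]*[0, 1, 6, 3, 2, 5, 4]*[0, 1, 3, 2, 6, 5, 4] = [0, 1, 2, 4, 6, 5, 3]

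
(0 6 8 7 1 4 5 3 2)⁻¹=(0 2 3 5 4 1 7 8 6)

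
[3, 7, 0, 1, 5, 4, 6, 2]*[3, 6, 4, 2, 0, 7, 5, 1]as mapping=[0→2, 1→1, 2→3, 3→6, 4→7, 5→0, 6→5, 7→4]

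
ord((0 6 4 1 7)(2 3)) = 10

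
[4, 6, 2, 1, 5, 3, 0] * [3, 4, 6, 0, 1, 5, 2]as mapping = [0→1, 1→2, 2→6, 3→4, 4→5, 5→0, 6→3]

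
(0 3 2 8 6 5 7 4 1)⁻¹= (0 1 4 7 5 6 8 2 3)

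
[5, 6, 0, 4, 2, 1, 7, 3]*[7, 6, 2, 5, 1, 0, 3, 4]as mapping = [0→0, 1→3, 2→7, 3→1, 4→2, 5→6, 6→4, 7→5]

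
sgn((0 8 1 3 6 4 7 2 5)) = 1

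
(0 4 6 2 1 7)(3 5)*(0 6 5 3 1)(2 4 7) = (0 7 6 4 5 1 2)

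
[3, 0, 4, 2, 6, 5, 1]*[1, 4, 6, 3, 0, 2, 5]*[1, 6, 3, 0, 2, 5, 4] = [0, 6, 1, 4, 5, 3, 2]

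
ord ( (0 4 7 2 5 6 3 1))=8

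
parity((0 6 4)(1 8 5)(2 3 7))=even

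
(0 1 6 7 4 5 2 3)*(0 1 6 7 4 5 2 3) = (0 6 4 2)(1 7 5 3)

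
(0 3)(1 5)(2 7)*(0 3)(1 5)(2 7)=()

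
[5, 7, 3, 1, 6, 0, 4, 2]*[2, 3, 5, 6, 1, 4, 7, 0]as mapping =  [0→4, 1→0, 2→6, 3→3, 4→7, 5→2, 6→1, 7→5]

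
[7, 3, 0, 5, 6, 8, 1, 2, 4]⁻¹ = [2, 6, 7, 1, 8, 3, 4, 0, 5]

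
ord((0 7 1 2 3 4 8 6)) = 8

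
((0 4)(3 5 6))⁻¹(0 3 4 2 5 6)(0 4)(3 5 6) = (0 2 6 3 4 5)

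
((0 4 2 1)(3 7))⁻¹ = (0 1 2 4)(3 7)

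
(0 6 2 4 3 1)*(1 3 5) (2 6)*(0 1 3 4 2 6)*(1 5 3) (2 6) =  (0 2 6) (1 5) (3 4) 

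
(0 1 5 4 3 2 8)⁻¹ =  (0 8 2 3 4 5 1)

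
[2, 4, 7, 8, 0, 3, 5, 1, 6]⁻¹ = [4, 7, 0, 5, 1, 6, 8, 2, 3]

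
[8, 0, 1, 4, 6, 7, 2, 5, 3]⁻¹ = [1, 2, 6, 8, 3, 7, 4, 5, 0]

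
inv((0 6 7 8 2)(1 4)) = (0 2 8 7 6)(1 4)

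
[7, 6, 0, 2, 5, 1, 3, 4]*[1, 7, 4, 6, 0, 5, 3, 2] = [2, 3, 1, 4, 5, 7, 6, 0]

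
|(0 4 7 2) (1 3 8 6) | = 4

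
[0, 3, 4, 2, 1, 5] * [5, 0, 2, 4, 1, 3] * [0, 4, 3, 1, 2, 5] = [5, 2, 4, 3, 0, 1]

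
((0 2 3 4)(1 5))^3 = (0 4 3 2)(1 5)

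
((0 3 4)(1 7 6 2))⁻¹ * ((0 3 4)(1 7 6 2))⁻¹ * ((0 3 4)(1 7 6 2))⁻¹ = (1 7 6 2)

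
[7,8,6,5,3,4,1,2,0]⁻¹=[8,6,7,4,5,3,2,0,1]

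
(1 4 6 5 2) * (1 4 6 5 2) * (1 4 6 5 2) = (1 5 4 2 6)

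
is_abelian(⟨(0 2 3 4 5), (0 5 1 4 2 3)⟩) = no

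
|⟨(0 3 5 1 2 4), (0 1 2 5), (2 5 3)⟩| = 720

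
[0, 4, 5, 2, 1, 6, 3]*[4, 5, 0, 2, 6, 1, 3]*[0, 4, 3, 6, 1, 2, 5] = [1, 5, 4, 0, 2, 6, 3]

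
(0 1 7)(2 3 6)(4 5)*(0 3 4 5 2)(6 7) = (0 1 6)(2 4)(3 7)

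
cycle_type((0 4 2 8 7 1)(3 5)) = 2.6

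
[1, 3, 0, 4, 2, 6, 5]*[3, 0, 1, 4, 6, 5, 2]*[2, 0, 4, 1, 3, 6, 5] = [2, 3, 1, 5, 0, 4, 6]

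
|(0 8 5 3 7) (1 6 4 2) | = 20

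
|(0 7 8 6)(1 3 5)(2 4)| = 12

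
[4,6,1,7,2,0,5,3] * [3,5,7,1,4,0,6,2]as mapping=[0→4,1→6,2→5,3→2,4→7,5→3,6→0,7→1]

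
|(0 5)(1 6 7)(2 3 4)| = 6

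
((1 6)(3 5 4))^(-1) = (1 6)(3 4 5)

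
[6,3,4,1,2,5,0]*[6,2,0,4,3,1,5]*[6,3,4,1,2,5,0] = [5,2,1,4,6,3,0]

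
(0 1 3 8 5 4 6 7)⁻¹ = (0 7 6 4 5 8 3 1)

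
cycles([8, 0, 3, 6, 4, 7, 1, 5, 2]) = (0 8 2 3 6 1)(5 7)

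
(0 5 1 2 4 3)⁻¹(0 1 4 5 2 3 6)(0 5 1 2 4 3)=(0 6 5 2 3 1 4)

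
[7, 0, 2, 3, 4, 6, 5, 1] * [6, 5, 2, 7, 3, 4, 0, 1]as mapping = [0→1, 1→6, 2→2, 3→7, 4→3, 5→0, 6→4, 7→5]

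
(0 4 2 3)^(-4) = ()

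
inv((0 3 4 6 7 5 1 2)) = (0 2 1 5 7 6 4 3)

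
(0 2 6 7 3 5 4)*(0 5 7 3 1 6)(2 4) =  (0 4 5 2)(1 6 3 7)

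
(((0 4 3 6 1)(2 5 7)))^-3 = (0 3 1 4 6)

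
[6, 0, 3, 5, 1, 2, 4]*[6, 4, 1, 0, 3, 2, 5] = [5, 6, 0, 2, 4, 1, 3]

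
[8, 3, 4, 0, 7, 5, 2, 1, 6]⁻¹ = [3, 7, 6, 1, 2, 5, 8, 4, 0]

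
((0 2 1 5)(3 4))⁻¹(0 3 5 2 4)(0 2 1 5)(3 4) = (0 1 3 2 4)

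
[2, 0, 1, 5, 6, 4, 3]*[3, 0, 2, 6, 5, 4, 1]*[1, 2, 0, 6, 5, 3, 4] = [0, 6, 1, 5, 2, 3, 4]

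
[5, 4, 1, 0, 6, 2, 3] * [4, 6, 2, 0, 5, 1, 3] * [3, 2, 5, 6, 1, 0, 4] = [2, 0, 4, 1, 6, 5, 3]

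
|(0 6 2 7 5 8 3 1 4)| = 9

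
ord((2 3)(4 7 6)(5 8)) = 6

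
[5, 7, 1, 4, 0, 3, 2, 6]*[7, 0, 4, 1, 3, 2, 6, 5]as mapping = [0→2, 1→5, 2→0, 3→3, 4→7, 5→1, 6→4, 7→6]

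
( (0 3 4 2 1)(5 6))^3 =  (0 2 3 1 4)(5 6)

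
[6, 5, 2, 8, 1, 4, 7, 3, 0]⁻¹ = [8, 4, 2, 7, 5, 1, 0, 6, 3]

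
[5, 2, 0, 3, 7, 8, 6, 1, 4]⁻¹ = [2, 7, 1, 3, 8, 0, 6, 4, 5]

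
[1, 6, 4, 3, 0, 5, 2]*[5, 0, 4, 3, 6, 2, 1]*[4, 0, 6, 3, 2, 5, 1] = [4, 0, 1, 3, 5, 6, 2]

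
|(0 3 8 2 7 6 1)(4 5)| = 14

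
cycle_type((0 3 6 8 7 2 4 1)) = 8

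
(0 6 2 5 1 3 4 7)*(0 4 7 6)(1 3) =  (2 5 3 7 4 6)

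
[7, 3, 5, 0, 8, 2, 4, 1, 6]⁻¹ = [3, 7, 5, 1, 6, 2, 8, 0, 4]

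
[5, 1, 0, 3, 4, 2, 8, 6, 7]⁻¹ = [2, 1, 5, 3, 4, 0, 7, 8, 6]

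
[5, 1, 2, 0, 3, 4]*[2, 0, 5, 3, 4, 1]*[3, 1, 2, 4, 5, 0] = [1, 3, 0, 2, 4, 5]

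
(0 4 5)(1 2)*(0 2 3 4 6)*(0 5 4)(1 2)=(0 6 5 1 3)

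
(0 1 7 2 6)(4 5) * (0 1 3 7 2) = (0 3 7)(1 2 6)(4 5)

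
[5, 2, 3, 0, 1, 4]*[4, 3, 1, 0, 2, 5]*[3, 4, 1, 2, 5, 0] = [0, 4, 3, 5, 2, 1]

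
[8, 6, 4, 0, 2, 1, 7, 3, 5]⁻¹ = [3, 5, 4, 7, 2, 8, 1, 6, 0]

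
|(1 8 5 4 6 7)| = 6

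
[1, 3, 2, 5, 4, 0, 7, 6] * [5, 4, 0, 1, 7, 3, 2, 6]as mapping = [0→4, 1→1, 2→0, 3→3, 4→7, 5→5, 6→6, 7→2]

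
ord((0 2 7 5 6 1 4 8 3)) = 9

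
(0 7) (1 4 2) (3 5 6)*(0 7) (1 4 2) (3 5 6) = (1 2 4) (3 6 5) 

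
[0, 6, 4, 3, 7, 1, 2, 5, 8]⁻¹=[0, 5, 6, 3, 2, 7, 1, 4, 8]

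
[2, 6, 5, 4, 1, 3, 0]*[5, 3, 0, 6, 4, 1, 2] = [0, 2, 1, 4, 3, 6, 5]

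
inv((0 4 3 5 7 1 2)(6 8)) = (0 2 1 7 5 3 4)(6 8)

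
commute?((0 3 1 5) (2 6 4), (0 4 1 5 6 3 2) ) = no:(0 3 1 5) (2 6 4) * (0 4 1 5 6 3 2) = (0 2 3 5 4) (1 6), (0 4 1 5 6 3 2) * (0 3 1 5) (2 6 4) = (0 2 3 6 1) (4 5) 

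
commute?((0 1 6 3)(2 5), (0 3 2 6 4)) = no:(0 1 6 3)(2 5) * (0 3 2 6 4) = (0 1 4)(2 5 6), (0 3 2 6 4) * (0 1 6 3)(2 5) = (1 6 4)(2 3 5)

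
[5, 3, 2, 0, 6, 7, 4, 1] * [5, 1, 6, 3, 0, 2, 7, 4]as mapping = [0→2, 1→3, 2→6, 3→5, 4→7, 5→4, 6→0, 7→1]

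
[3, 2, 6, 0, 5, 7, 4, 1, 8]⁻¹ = [3, 7, 1, 0, 6, 4, 2, 5, 8]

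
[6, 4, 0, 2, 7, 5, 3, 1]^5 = [6, 7, 0, 2, 1, 5, 3, 4]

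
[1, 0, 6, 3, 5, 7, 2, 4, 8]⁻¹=[1, 0, 6, 3, 7, 4, 2, 5, 8]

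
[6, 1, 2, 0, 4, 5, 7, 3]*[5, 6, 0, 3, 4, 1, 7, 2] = [7, 6, 0, 5, 4, 1, 2, 3]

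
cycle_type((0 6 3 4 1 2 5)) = 7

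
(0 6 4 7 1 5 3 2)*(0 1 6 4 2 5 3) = (0 4 7 6 2 1 3 5)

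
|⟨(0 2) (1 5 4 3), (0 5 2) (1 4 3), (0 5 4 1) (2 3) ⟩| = 360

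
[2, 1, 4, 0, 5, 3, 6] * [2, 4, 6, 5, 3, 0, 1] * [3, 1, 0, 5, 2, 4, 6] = [6, 2, 5, 0, 3, 4, 1]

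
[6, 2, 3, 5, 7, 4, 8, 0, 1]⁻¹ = [7, 8, 1, 2, 5, 3, 0, 4, 6]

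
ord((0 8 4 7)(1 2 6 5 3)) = 20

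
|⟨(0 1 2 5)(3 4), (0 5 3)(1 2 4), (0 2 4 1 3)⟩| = 360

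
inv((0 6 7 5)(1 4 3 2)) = (0 5 7 6)(1 2 3 4)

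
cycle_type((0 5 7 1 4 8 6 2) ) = 8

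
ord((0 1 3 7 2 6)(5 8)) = 6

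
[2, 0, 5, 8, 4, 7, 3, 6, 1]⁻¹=[1, 8, 0, 6, 4, 2, 7, 5, 3]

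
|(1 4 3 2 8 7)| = 6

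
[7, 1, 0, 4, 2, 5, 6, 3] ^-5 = [0, 1, 2, 3, 4, 5, 6, 7] 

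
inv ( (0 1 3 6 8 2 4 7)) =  (0 7 4 2 8 6 3 1)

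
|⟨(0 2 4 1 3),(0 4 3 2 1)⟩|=5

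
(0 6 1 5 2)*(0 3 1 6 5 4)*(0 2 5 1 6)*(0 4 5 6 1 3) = (0 3 1 5 6 4 2)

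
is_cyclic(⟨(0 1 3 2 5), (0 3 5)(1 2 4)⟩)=no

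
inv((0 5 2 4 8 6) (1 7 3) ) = (0 6 8 4 2 5) (1 3 7) 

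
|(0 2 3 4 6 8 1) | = 7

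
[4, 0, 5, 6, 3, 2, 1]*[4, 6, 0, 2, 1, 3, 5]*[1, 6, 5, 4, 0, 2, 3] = [6, 0, 4, 2, 5, 1, 3]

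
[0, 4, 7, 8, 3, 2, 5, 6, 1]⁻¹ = [0, 8, 5, 4, 1, 6, 7, 2, 3]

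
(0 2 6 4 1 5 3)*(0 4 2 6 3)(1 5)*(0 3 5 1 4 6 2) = (0 2 5 3 6)(1 4)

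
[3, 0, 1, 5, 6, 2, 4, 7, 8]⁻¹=[1, 2, 5, 0, 6, 3, 4, 7, 8]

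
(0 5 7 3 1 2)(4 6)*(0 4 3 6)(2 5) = (0 2 4)(1 5 7 6 3)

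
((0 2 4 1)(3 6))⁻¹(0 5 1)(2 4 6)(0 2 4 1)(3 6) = (0 2 5)(1 3 4)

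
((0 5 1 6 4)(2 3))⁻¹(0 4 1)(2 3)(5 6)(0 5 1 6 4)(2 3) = (0 6 5)(1 4)(2 3)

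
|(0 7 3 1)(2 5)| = 4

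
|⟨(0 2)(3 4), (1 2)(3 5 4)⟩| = 36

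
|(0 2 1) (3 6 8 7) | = 12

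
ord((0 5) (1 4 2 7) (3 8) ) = 4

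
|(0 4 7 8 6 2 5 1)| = 8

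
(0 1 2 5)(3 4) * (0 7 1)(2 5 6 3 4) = (1 5 7)(2 6 3)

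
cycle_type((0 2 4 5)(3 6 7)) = 3.4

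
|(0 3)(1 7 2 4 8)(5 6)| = 10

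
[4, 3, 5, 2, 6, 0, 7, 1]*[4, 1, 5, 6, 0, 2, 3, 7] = [0, 6, 2, 5, 3, 4, 7, 1]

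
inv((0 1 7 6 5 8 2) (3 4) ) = (0 2 8 5 6 7 1) (3 4) 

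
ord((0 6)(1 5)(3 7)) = 2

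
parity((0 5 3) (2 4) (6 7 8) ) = odd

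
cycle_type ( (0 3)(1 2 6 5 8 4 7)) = 2.7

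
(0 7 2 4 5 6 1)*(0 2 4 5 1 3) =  (0 7 4 1 2 5 6 3)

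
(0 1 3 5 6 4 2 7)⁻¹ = (0 7 2 4 6 5 3 1)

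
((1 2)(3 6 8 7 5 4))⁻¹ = (1 2)(3 4 5 7 8 6)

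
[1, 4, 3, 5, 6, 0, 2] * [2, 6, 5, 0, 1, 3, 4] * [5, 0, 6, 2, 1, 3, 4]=[4, 0, 5, 2, 1, 6, 3]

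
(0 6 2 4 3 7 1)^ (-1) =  (0 1 7 3 4 2 6)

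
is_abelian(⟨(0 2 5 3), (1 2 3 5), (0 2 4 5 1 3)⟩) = no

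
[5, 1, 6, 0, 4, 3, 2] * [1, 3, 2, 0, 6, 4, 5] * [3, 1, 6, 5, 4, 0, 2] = [4, 5, 0, 1, 2, 3, 6]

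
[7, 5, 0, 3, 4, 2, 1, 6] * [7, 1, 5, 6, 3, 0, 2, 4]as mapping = [0→4, 1→0, 2→7, 3→6, 4→3, 5→5, 6→1, 7→2]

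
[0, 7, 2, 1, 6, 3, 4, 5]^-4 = [0, 1, 2, 3, 4, 5, 6, 7]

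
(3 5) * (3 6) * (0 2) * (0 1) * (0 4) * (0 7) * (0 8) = (0 2 1 4 7 8)(3 5 6)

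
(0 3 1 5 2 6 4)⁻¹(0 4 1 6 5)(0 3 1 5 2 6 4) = (0 5 4 2 3)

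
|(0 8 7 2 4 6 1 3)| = 8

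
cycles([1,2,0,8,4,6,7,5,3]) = (0 1 2)(3 8)(5 6 7)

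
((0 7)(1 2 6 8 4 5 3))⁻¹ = (0 7)(1 3 5 4 8 6 2)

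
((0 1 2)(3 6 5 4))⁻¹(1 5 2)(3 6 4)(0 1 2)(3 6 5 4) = (0 2 4)(3 6 5)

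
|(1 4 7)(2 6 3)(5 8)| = 6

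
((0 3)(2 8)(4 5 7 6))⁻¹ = (0 3)(2 8)(4 6 7 5)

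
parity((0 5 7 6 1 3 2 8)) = odd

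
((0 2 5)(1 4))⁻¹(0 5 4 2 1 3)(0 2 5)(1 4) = (0 1 5 4 3 2)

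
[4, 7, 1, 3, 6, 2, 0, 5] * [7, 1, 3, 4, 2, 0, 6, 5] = [2, 5, 1, 4, 6, 3, 7, 0]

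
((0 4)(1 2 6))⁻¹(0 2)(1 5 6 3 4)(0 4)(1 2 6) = (0 2 5 1 3)(4 6)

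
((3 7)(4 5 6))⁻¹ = (3 7)(4 6 5)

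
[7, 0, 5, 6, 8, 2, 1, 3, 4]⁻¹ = [1, 6, 5, 7, 8, 2, 3, 0, 4]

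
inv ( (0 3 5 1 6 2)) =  (0 2 6 1 5 3)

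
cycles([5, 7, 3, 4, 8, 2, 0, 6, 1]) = (0 5 2 3 4 8 1 7 6)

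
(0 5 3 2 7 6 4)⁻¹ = (0 4 6 7 2 3 5)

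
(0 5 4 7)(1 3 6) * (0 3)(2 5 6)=(0 6 1)(2 5 4 7 3)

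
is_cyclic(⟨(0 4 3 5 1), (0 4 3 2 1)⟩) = no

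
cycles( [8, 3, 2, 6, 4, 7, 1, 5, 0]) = (0 8)(1 3 6)(5 7)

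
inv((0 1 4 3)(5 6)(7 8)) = (0 3 4 1)(5 6)(7 8)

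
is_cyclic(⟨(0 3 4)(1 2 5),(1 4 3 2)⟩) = no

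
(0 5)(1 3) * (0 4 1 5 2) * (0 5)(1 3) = (0 2 5 4 3)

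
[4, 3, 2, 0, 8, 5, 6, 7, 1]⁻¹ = [3, 8, 2, 1, 0, 5, 6, 7, 4]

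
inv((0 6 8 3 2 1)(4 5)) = (0 1 2 3 8 6)(4 5)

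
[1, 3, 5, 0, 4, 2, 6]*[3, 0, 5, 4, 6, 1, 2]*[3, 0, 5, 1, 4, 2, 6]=[3, 4, 0, 1, 6, 2, 5]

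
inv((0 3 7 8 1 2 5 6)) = (0 6 5 2 1 8 7 3)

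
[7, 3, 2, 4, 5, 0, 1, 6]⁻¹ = [5, 6, 2, 1, 3, 4, 7, 0]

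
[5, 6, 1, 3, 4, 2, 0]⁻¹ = [6, 2, 5, 3, 4, 0, 1]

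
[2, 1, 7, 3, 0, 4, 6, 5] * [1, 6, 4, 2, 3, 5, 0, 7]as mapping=[0→4, 1→6, 2→7, 3→2, 4→1, 5→3, 6→0, 7→5]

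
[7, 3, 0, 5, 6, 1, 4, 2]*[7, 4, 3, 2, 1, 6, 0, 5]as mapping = [0→5, 1→2, 2→7, 3→6, 4→0, 5→4, 6→1, 7→3]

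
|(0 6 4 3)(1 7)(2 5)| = 4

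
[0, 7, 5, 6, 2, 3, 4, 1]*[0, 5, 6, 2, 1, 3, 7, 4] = [0, 4, 3, 7, 6, 2, 1, 5]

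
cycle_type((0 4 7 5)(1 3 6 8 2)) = 4.5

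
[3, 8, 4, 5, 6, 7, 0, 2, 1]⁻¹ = [6, 8, 7, 0, 2, 3, 4, 5, 1]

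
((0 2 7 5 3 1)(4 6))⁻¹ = (0 1 3 5 7 2)(4 6)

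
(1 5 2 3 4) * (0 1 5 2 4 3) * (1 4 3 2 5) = (0 4 1 5 3 2)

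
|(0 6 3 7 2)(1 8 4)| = 15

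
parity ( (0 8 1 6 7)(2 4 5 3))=odd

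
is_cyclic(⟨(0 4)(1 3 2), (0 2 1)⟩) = no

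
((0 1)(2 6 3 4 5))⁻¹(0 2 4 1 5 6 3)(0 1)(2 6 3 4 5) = (0 2 3 4 1 6 5)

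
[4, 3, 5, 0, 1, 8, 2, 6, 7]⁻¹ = [3, 4, 6, 1, 0, 2, 7, 8, 5]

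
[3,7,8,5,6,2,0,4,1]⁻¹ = [6,8,5,0,7,3,4,1,2]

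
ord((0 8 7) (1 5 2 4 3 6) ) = 6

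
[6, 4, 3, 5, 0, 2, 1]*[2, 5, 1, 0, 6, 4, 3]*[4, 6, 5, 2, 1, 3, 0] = [2, 0, 4, 1, 5, 6, 3]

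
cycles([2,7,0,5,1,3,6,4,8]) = (0 2)(1 7 4)(3 5)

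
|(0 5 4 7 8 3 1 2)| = 8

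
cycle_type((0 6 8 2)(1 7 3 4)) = 4^2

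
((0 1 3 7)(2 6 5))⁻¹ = (0 7 3 1)(2 5 6)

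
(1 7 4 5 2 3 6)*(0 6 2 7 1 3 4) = (0 6 3 2 4 5 7)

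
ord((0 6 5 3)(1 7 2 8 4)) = 20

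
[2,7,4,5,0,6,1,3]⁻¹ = [4,6,0,7,2,3,5,1]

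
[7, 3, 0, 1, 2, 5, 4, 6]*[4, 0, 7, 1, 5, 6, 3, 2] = [2, 1, 4, 0, 7, 6, 5, 3]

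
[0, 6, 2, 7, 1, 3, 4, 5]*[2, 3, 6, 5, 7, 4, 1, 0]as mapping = [0→2, 1→1, 2→6, 3→0, 4→3, 5→5, 6→7, 7→4]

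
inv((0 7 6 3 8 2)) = (0 2 8 3 6 7)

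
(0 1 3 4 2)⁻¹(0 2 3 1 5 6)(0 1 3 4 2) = (0 4 3 5 6 1)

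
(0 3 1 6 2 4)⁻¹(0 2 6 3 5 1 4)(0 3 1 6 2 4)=(0 3 4 2 1 5 6)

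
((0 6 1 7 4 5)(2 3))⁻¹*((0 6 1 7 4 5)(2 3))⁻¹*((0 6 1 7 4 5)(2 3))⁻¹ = (0 7)(1 5)(2 3)(4 6)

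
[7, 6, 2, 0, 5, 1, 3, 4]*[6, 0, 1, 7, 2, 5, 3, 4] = [4, 3, 1, 6, 5, 0, 7, 2]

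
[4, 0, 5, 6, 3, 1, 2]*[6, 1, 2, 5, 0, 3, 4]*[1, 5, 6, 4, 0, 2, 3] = [1, 3, 4, 0, 2, 5, 6]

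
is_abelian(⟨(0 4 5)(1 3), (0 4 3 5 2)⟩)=no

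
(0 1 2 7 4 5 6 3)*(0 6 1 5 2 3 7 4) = (0 5 1 3 6 7)(2 4)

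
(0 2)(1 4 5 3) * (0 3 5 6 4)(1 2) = (0 1)(2 3)(4 6)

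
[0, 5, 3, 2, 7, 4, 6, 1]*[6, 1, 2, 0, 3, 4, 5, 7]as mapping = [0→6, 1→4, 2→0, 3→2, 4→7, 5→3, 6→5, 7→1]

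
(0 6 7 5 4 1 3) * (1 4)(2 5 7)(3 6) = (0 3)(1 6 2 5)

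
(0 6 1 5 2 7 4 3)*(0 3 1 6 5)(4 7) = (0 5 2 4 1)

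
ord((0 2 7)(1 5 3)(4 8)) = 6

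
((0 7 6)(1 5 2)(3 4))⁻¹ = (0 6 7)(1 2 5)(3 4)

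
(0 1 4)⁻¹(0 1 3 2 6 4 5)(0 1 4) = (0 5 1 4 3 2 6)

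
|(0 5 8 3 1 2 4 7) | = 8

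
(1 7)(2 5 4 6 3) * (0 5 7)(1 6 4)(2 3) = (0 5 1)(2 7 6)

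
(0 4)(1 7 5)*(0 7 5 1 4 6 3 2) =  (0 6 3 2)(1 5 4 7)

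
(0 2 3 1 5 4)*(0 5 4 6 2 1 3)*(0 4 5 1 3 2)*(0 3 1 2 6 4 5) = (0 1)(2 5 4)(3 6)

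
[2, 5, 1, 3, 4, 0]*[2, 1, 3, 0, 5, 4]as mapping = [0→3, 1→4, 2→1, 3→0, 4→5, 5→2]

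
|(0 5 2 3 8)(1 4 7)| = 15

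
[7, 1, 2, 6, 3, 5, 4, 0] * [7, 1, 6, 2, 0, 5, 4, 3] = [3, 1, 6, 4, 2, 5, 0, 7]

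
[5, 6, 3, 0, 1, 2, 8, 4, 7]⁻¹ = [3, 4, 5, 2, 7, 0, 1, 8, 6]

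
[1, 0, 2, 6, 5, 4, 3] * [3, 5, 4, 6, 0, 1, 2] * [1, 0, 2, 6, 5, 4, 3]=[4, 6, 5, 2, 0, 1, 3]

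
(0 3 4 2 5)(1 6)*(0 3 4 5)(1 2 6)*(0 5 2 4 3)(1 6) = (0 3 2 5)(1 6 4)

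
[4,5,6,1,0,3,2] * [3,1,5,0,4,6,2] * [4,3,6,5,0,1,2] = [0,2,6,3,5,4,1]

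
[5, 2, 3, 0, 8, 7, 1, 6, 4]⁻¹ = [3, 6, 1, 2, 8, 0, 7, 5, 4]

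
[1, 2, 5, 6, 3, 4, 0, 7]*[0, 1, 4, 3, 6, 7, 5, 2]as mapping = [0→1, 1→4, 2→7, 3→5, 4→3, 5→6, 6→0, 7→2]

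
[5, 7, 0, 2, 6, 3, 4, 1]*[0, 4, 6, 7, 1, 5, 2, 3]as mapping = [0→5, 1→3, 2→0, 3→6, 4→2, 5→7, 6→1, 7→4]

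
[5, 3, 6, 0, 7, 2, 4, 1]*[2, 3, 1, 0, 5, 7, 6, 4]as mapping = [0→7, 1→0, 2→6, 3→2, 4→4, 5→1, 6→5, 7→3]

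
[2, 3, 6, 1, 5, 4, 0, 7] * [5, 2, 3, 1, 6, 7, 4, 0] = [3, 1, 4, 2, 7, 6, 5, 0]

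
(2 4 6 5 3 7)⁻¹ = (2 7 3 5 6 4)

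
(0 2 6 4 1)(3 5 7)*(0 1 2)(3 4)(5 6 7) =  (2 7 4)(3 6)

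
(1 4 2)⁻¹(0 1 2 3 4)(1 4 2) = (0 4 1 3 2)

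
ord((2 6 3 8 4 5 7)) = 7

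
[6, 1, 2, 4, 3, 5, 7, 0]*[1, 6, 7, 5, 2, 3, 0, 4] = [0, 6, 7, 2, 5, 3, 4, 1]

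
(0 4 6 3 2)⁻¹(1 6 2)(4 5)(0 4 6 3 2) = (0 1 3)(5 6)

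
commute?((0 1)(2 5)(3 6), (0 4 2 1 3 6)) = no:(0 1)(2 5)(3 6) * (0 4 2 1 3 6) = (0 3)(1 4 2 5), (0 4 2 1 3 6) * (0 1)(2 5)(3 6) = (0 4 5 2)(1 6)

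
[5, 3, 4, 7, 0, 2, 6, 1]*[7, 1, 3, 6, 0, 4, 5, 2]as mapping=[0→4, 1→6, 2→0, 3→2, 4→7, 5→3, 6→5, 7→1]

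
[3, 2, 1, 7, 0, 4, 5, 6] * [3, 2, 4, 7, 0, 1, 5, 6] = [7, 4, 2, 6, 3, 0, 1, 5]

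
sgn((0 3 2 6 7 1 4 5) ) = -1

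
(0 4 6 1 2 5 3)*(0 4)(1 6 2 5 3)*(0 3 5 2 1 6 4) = (0 3)(1 2 5 6 4)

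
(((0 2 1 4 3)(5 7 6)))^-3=(0 1 3 2 4)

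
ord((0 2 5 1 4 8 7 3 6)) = 9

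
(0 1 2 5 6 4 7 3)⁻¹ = (0 3 7 4 6 5 2 1)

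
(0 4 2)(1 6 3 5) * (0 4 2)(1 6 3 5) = (0 2 4)(1 3)(5 6)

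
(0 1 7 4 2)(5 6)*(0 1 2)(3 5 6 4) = (0 2 1 7 3 5 4)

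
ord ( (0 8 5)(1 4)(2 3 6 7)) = 12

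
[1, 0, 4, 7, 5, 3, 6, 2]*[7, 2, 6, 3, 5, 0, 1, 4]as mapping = [0→2, 1→7, 2→5, 3→4, 4→0, 5→3, 6→1, 7→6]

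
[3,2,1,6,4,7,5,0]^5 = [0,2,1,3,4,5,6,7]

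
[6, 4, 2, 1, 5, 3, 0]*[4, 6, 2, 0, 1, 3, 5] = [5, 1, 2, 6, 3, 0, 4]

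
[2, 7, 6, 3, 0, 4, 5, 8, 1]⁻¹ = [4, 8, 0, 3, 5, 6, 2, 1, 7]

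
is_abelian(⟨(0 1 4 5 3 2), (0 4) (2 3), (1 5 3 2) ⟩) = no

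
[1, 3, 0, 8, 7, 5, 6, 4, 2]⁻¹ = [2, 0, 8, 1, 7, 5, 6, 4, 3]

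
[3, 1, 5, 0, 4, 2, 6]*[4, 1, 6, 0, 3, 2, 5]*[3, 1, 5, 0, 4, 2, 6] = [3, 1, 5, 4, 0, 6, 2]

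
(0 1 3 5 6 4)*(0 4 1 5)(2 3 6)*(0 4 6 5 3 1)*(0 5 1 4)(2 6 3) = (0 2 4 3)(5 6)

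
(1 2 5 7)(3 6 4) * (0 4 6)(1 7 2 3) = (0 4 1 3)(2 5)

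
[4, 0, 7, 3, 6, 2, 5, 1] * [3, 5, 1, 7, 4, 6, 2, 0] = [4, 3, 0, 7, 2, 1, 6, 5]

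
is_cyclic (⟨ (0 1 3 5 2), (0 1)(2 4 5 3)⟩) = no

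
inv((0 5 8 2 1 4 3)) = (0 3 4 1 2 8 5)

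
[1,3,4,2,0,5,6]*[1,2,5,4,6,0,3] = [2,4,6,5,1,0,3]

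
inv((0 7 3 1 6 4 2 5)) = (0 5 2 4 6 1 3 7)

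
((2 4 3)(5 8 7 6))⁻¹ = (2 3 4)(5 6 7 8)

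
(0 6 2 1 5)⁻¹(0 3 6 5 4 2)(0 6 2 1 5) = (0 4 1 6 3 2)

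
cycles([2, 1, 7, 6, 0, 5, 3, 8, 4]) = (0 2 7 8 4)(3 6)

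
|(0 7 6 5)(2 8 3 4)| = 4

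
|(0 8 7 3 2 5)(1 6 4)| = 6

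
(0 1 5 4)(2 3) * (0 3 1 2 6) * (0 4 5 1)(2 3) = (0 3 6 4 2)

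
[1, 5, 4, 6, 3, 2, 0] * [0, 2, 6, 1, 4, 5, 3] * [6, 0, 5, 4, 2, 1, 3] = [5, 1, 2, 4, 0, 3, 6]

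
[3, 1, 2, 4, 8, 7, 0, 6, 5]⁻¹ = [6, 1, 2, 0, 3, 8, 7, 5, 4]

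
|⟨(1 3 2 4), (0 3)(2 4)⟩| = 20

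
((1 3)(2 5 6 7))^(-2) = (2 6)(5 7)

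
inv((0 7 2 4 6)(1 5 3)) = (0 6 4 2 7)(1 3 5)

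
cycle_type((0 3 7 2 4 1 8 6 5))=9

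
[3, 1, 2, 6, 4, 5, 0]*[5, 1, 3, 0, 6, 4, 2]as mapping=[0→0, 1→1, 2→3, 3→2, 4→6, 5→4, 6→5]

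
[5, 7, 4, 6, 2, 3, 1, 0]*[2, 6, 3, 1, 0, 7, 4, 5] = [7, 5, 0, 4, 3, 1, 6, 2]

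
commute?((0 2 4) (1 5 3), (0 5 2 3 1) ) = no:(0 2 4) (1 5 3)*(0 5 2 3 1) = (0 3) (1 2 4 5), (0 5 2 3 1)*(0 2 4) (1 5 3) = (0 3 5 4) (1 2) 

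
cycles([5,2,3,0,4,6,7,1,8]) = (0 5 6 7 1 2 3) 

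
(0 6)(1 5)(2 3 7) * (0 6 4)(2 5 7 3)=(0 4)(1 7 5)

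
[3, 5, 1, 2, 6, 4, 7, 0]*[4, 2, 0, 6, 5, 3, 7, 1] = [6, 3, 2, 0, 7, 5, 1, 4]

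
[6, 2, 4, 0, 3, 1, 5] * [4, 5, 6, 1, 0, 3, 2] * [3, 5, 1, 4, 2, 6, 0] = [1, 0, 3, 2, 5, 6, 4]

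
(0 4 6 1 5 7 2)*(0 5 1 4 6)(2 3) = (0 6 4)(2 5 7 3)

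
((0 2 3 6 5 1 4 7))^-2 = (0 4 5 3)(1 6 2 7)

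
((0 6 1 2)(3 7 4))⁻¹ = (0 2 1 6)(3 4 7)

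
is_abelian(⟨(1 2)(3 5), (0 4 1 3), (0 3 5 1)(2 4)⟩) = no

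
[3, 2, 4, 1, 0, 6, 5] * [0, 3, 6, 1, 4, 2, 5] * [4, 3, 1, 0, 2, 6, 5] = [3, 5, 2, 0, 4, 6, 1]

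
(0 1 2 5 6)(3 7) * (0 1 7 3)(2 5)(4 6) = (0 7)(1 5 4 6)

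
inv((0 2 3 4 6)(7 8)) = (0 6 4 3 2)(7 8)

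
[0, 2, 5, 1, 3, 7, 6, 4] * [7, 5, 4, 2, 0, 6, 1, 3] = [7, 4, 6, 5, 2, 3, 1, 0]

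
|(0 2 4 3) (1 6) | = 4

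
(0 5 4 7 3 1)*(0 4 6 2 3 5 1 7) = (0 1 4)(2 3 7 5 6)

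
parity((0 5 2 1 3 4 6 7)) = odd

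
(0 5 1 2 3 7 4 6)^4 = (0 3)(1 4)(2 6)(5 7)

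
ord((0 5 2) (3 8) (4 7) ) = 6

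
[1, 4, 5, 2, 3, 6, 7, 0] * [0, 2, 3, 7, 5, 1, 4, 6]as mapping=[0→2, 1→5, 2→1, 3→3, 4→7, 5→4, 6→6, 7→0]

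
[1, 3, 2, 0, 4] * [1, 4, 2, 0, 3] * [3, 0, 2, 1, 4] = [4, 3, 2, 0, 1]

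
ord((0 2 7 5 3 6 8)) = 7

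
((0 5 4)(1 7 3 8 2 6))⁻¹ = (0 4 5)(1 6 2 8 3 7)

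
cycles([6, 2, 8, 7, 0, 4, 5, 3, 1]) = (0 6 5 4)(1 2 8)(3 7)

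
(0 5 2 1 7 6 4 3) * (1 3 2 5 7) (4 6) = (0 7 4 2 3) 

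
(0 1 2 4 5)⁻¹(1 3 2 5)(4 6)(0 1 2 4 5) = (0 2 3 4)(5 6)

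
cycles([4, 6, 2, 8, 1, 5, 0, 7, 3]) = (0 4 1 6)(3 8)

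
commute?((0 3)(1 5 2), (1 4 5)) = no:(0 3)(1 5 2) * (1 4 5) = (0 3)(2 4 5), (1 4 5) * (0 3)(1 5 2) = (0 3)(1 4 2)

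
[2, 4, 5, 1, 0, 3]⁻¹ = [4, 3, 0, 5, 1, 2]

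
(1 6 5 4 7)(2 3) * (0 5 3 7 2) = (0 5 4 2 7 1 6 3)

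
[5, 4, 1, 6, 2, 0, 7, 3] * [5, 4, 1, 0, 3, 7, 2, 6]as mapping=[0→7, 1→3, 2→4, 3→2, 4→1, 5→5, 6→6, 7→0]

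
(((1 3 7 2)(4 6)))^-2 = (1 7)(2 3)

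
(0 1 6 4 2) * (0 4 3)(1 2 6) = (0 2 4 6 3)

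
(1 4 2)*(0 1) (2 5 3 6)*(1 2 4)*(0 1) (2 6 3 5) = (0 6 4 2 1) 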